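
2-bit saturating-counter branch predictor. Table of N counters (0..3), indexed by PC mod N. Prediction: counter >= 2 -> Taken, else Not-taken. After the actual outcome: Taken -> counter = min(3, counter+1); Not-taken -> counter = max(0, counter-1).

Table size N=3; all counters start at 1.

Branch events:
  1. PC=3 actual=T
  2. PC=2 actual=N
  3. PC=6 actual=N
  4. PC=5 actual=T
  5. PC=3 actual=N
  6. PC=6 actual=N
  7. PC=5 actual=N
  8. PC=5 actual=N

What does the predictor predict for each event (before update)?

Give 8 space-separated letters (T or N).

Ev 1: PC=3 idx=0 pred=N actual=T -> ctr[0]=2
Ev 2: PC=2 idx=2 pred=N actual=N -> ctr[2]=0
Ev 3: PC=6 idx=0 pred=T actual=N -> ctr[0]=1
Ev 4: PC=5 idx=2 pred=N actual=T -> ctr[2]=1
Ev 5: PC=3 idx=0 pred=N actual=N -> ctr[0]=0
Ev 6: PC=6 idx=0 pred=N actual=N -> ctr[0]=0
Ev 7: PC=5 idx=2 pred=N actual=N -> ctr[2]=0
Ev 8: PC=5 idx=2 pred=N actual=N -> ctr[2]=0

Answer: N N T N N N N N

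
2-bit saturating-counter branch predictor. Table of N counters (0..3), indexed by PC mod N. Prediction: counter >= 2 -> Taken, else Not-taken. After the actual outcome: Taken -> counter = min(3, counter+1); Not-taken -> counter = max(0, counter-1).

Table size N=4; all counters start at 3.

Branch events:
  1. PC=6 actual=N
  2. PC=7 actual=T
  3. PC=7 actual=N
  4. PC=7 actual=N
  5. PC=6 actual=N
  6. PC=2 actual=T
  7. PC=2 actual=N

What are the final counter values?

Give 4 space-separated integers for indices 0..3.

Ev 1: PC=6 idx=2 pred=T actual=N -> ctr[2]=2
Ev 2: PC=7 idx=3 pred=T actual=T -> ctr[3]=3
Ev 3: PC=7 idx=3 pred=T actual=N -> ctr[3]=2
Ev 4: PC=7 idx=3 pred=T actual=N -> ctr[3]=1
Ev 5: PC=6 idx=2 pred=T actual=N -> ctr[2]=1
Ev 6: PC=2 idx=2 pred=N actual=T -> ctr[2]=2
Ev 7: PC=2 idx=2 pred=T actual=N -> ctr[2]=1

Answer: 3 3 1 1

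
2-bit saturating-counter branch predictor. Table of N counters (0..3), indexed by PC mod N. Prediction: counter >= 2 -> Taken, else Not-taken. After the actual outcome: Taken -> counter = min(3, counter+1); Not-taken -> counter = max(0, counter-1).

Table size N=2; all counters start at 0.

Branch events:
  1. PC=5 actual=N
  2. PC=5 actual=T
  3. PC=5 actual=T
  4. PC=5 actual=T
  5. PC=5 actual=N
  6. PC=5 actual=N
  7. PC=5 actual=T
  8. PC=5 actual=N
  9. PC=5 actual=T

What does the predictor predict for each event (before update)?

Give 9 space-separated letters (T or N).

Ev 1: PC=5 idx=1 pred=N actual=N -> ctr[1]=0
Ev 2: PC=5 idx=1 pred=N actual=T -> ctr[1]=1
Ev 3: PC=5 idx=1 pred=N actual=T -> ctr[1]=2
Ev 4: PC=5 idx=1 pred=T actual=T -> ctr[1]=3
Ev 5: PC=5 idx=1 pred=T actual=N -> ctr[1]=2
Ev 6: PC=5 idx=1 pred=T actual=N -> ctr[1]=1
Ev 7: PC=5 idx=1 pred=N actual=T -> ctr[1]=2
Ev 8: PC=5 idx=1 pred=T actual=N -> ctr[1]=1
Ev 9: PC=5 idx=1 pred=N actual=T -> ctr[1]=2

Answer: N N N T T T N T N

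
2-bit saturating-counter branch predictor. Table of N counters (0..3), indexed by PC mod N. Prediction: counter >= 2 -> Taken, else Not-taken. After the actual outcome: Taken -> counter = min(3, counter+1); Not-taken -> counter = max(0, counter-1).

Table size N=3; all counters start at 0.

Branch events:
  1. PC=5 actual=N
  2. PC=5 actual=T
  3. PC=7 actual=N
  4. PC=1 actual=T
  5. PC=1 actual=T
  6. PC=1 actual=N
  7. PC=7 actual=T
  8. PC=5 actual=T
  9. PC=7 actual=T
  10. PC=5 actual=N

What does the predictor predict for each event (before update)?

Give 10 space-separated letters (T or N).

Answer: N N N N N T N N T T

Derivation:
Ev 1: PC=5 idx=2 pred=N actual=N -> ctr[2]=0
Ev 2: PC=5 idx=2 pred=N actual=T -> ctr[2]=1
Ev 3: PC=7 idx=1 pred=N actual=N -> ctr[1]=0
Ev 4: PC=1 idx=1 pred=N actual=T -> ctr[1]=1
Ev 5: PC=1 idx=1 pred=N actual=T -> ctr[1]=2
Ev 6: PC=1 idx=1 pred=T actual=N -> ctr[1]=1
Ev 7: PC=7 idx=1 pred=N actual=T -> ctr[1]=2
Ev 8: PC=5 idx=2 pred=N actual=T -> ctr[2]=2
Ev 9: PC=7 idx=1 pred=T actual=T -> ctr[1]=3
Ev 10: PC=5 idx=2 pred=T actual=N -> ctr[2]=1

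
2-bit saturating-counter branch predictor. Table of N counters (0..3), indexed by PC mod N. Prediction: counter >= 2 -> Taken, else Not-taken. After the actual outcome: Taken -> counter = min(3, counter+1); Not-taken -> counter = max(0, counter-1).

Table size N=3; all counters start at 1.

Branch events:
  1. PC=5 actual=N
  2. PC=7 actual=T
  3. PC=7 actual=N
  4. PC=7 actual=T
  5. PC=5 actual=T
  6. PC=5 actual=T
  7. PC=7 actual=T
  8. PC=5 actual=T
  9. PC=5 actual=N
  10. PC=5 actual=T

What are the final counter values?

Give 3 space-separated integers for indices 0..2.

Answer: 1 3 3

Derivation:
Ev 1: PC=5 idx=2 pred=N actual=N -> ctr[2]=0
Ev 2: PC=7 idx=1 pred=N actual=T -> ctr[1]=2
Ev 3: PC=7 idx=1 pred=T actual=N -> ctr[1]=1
Ev 4: PC=7 idx=1 pred=N actual=T -> ctr[1]=2
Ev 5: PC=5 idx=2 pred=N actual=T -> ctr[2]=1
Ev 6: PC=5 idx=2 pred=N actual=T -> ctr[2]=2
Ev 7: PC=7 idx=1 pred=T actual=T -> ctr[1]=3
Ev 8: PC=5 idx=2 pred=T actual=T -> ctr[2]=3
Ev 9: PC=5 idx=2 pred=T actual=N -> ctr[2]=2
Ev 10: PC=5 idx=2 pred=T actual=T -> ctr[2]=3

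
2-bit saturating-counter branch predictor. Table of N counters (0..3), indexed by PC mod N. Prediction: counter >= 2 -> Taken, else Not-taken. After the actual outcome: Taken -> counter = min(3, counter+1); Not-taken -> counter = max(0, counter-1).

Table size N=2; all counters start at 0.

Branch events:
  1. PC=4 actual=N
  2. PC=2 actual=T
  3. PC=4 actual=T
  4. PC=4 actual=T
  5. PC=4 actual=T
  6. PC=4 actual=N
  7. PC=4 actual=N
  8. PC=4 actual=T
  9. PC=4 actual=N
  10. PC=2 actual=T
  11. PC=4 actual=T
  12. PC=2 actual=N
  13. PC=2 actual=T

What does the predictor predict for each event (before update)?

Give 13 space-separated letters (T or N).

Answer: N N N T T T T N T N T T T

Derivation:
Ev 1: PC=4 idx=0 pred=N actual=N -> ctr[0]=0
Ev 2: PC=2 idx=0 pred=N actual=T -> ctr[0]=1
Ev 3: PC=4 idx=0 pred=N actual=T -> ctr[0]=2
Ev 4: PC=4 idx=0 pred=T actual=T -> ctr[0]=3
Ev 5: PC=4 idx=0 pred=T actual=T -> ctr[0]=3
Ev 6: PC=4 idx=0 pred=T actual=N -> ctr[0]=2
Ev 7: PC=4 idx=0 pred=T actual=N -> ctr[0]=1
Ev 8: PC=4 idx=0 pred=N actual=T -> ctr[0]=2
Ev 9: PC=4 idx=0 pred=T actual=N -> ctr[0]=1
Ev 10: PC=2 idx=0 pred=N actual=T -> ctr[0]=2
Ev 11: PC=4 idx=0 pred=T actual=T -> ctr[0]=3
Ev 12: PC=2 idx=0 pred=T actual=N -> ctr[0]=2
Ev 13: PC=2 idx=0 pred=T actual=T -> ctr[0]=3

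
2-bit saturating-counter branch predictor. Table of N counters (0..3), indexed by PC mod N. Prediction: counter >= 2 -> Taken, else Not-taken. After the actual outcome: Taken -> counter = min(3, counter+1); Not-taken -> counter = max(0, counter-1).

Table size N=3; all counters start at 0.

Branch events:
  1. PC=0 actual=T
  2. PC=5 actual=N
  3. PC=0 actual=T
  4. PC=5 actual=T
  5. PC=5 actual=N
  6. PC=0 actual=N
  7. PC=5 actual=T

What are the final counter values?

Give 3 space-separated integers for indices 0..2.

Ev 1: PC=0 idx=0 pred=N actual=T -> ctr[0]=1
Ev 2: PC=5 idx=2 pred=N actual=N -> ctr[2]=0
Ev 3: PC=0 idx=0 pred=N actual=T -> ctr[0]=2
Ev 4: PC=5 idx=2 pred=N actual=T -> ctr[2]=1
Ev 5: PC=5 idx=2 pred=N actual=N -> ctr[2]=0
Ev 6: PC=0 idx=0 pred=T actual=N -> ctr[0]=1
Ev 7: PC=5 idx=2 pred=N actual=T -> ctr[2]=1

Answer: 1 0 1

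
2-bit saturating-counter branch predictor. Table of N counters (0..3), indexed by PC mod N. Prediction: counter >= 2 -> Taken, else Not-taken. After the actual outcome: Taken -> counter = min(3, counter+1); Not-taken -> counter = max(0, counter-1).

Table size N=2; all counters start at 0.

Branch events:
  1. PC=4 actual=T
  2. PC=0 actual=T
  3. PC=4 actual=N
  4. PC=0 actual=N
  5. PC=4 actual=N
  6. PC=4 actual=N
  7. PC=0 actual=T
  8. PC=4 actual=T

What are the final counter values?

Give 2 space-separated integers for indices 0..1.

Ev 1: PC=4 idx=0 pred=N actual=T -> ctr[0]=1
Ev 2: PC=0 idx=0 pred=N actual=T -> ctr[0]=2
Ev 3: PC=4 idx=0 pred=T actual=N -> ctr[0]=1
Ev 4: PC=0 idx=0 pred=N actual=N -> ctr[0]=0
Ev 5: PC=4 idx=0 pred=N actual=N -> ctr[0]=0
Ev 6: PC=4 idx=0 pred=N actual=N -> ctr[0]=0
Ev 7: PC=0 idx=0 pred=N actual=T -> ctr[0]=1
Ev 8: PC=4 idx=0 pred=N actual=T -> ctr[0]=2

Answer: 2 0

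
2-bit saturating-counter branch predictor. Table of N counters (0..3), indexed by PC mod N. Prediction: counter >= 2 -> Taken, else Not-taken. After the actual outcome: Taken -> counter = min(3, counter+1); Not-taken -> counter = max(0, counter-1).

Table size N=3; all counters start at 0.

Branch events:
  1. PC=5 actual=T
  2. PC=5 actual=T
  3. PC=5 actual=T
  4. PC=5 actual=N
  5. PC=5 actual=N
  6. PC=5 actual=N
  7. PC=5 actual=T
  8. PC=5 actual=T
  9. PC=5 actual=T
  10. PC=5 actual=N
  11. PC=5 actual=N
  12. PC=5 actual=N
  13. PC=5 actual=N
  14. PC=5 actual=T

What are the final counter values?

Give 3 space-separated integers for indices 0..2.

Answer: 0 0 1

Derivation:
Ev 1: PC=5 idx=2 pred=N actual=T -> ctr[2]=1
Ev 2: PC=5 idx=2 pred=N actual=T -> ctr[2]=2
Ev 3: PC=5 idx=2 pred=T actual=T -> ctr[2]=3
Ev 4: PC=5 idx=2 pred=T actual=N -> ctr[2]=2
Ev 5: PC=5 idx=2 pred=T actual=N -> ctr[2]=1
Ev 6: PC=5 idx=2 pred=N actual=N -> ctr[2]=0
Ev 7: PC=5 idx=2 pred=N actual=T -> ctr[2]=1
Ev 8: PC=5 idx=2 pred=N actual=T -> ctr[2]=2
Ev 9: PC=5 idx=2 pred=T actual=T -> ctr[2]=3
Ev 10: PC=5 idx=2 pred=T actual=N -> ctr[2]=2
Ev 11: PC=5 idx=2 pred=T actual=N -> ctr[2]=1
Ev 12: PC=5 idx=2 pred=N actual=N -> ctr[2]=0
Ev 13: PC=5 idx=2 pred=N actual=N -> ctr[2]=0
Ev 14: PC=5 idx=2 pred=N actual=T -> ctr[2]=1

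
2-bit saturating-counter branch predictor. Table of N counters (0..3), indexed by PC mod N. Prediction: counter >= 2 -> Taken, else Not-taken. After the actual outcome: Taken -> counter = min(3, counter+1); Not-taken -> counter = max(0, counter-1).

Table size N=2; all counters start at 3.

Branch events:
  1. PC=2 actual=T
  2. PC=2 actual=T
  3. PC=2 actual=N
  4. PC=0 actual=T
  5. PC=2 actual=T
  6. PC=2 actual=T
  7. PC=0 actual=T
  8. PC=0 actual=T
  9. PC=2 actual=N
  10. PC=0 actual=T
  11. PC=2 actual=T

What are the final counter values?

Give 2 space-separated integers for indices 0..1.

Ev 1: PC=2 idx=0 pred=T actual=T -> ctr[0]=3
Ev 2: PC=2 idx=0 pred=T actual=T -> ctr[0]=3
Ev 3: PC=2 idx=0 pred=T actual=N -> ctr[0]=2
Ev 4: PC=0 idx=0 pred=T actual=T -> ctr[0]=3
Ev 5: PC=2 idx=0 pred=T actual=T -> ctr[0]=3
Ev 6: PC=2 idx=0 pred=T actual=T -> ctr[0]=3
Ev 7: PC=0 idx=0 pred=T actual=T -> ctr[0]=3
Ev 8: PC=0 idx=0 pred=T actual=T -> ctr[0]=3
Ev 9: PC=2 idx=0 pred=T actual=N -> ctr[0]=2
Ev 10: PC=0 idx=0 pred=T actual=T -> ctr[0]=3
Ev 11: PC=2 idx=0 pred=T actual=T -> ctr[0]=3

Answer: 3 3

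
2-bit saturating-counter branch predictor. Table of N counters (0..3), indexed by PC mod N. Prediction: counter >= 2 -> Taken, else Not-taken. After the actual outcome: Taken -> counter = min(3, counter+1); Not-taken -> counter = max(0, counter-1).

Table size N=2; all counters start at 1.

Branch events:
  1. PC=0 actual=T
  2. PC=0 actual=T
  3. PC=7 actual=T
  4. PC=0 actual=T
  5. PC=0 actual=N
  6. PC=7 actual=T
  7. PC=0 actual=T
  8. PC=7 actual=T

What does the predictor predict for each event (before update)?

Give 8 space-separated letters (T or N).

Ev 1: PC=0 idx=0 pred=N actual=T -> ctr[0]=2
Ev 2: PC=0 idx=0 pred=T actual=T -> ctr[0]=3
Ev 3: PC=7 idx=1 pred=N actual=T -> ctr[1]=2
Ev 4: PC=0 idx=0 pred=T actual=T -> ctr[0]=3
Ev 5: PC=0 idx=0 pred=T actual=N -> ctr[0]=2
Ev 6: PC=7 idx=1 pred=T actual=T -> ctr[1]=3
Ev 7: PC=0 idx=0 pred=T actual=T -> ctr[0]=3
Ev 8: PC=7 idx=1 pred=T actual=T -> ctr[1]=3

Answer: N T N T T T T T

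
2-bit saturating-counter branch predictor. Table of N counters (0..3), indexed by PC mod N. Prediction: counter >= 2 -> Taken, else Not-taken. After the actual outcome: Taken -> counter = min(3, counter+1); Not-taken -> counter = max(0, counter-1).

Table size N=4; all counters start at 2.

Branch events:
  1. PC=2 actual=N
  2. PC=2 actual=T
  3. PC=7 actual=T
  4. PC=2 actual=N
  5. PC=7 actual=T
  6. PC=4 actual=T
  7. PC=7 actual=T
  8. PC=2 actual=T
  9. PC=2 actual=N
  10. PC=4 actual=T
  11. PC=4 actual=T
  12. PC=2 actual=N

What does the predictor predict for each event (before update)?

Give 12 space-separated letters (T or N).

Ev 1: PC=2 idx=2 pred=T actual=N -> ctr[2]=1
Ev 2: PC=2 idx=2 pred=N actual=T -> ctr[2]=2
Ev 3: PC=7 idx=3 pred=T actual=T -> ctr[3]=3
Ev 4: PC=2 idx=2 pred=T actual=N -> ctr[2]=1
Ev 5: PC=7 idx=3 pred=T actual=T -> ctr[3]=3
Ev 6: PC=4 idx=0 pred=T actual=T -> ctr[0]=3
Ev 7: PC=7 idx=3 pred=T actual=T -> ctr[3]=3
Ev 8: PC=2 idx=2 pred=N actual=T -> ctr[2]=2
Ev 9: PC=2 idx=2 pred=T actual=N -> ctr[2]=1
Ev 10: PC=4 idx=0 pred=T actual=T -> ctr[0]=3
Ev 11: PC=4 idx=0 pred=T actual=T -> ctr[0]=3
Ev 12: PC=2 idx=2 pred=N actual=N -> ctr[2]=0

Answer: T N T T T T T N T T T N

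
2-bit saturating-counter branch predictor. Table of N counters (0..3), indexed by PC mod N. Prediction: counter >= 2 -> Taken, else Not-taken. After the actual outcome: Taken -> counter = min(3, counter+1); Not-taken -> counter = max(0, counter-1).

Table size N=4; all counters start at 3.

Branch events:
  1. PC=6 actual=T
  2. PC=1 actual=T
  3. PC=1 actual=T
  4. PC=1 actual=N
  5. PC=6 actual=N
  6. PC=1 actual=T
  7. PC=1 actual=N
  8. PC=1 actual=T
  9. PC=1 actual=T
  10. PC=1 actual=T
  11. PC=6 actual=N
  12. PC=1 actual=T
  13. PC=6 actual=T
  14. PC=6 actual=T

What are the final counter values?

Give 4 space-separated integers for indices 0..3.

Answer: 3 3 3 3

Derivation:
Ev 1: PC=6 idx=2 pred=T actual=T -> ctr[2]=3
Ev 2: PC=1 idx=1 pred=T actual=T -> ctr[1]=3
Ev 3: PC=1 idx=1 pred=T actual=T -> ctr[1]=3
Ev 4: PC=1 idx=1 pred=T actual=N -> ctr[1]=2
Ev 5: PC=6 idx=2 pred=T actual=N -> ctr[2]=2
Ev 6: PC=1 idx=1 pred=T actual=T -> ctr[1]=3
Ev 7: PC=1 idx=1 pred=T actual=N -> ctr[1]=2
Ev 8: PC=1 idx=1 pred=T actual=T -> ctr[1]=3
Ev 9: PC=1 idx=1 pred=T actual=T -> ctr[1]=3
Ev 10: PC=1 idx=1 pred=T actual=T -> ctr[1]=3
Ev 11: PC=6 idx=2 pred=T actual=N -> ctr[2]=1
Ev 12: PC=1 idx=1 pred=T actual=T -> ctr[1]=3
Ev 13: PC=6 idx=2 pred=N actual=T -> ctr[2]=2
Ev 14: PC=6 idx=2 pred=T actual=T -> ctr[2]=3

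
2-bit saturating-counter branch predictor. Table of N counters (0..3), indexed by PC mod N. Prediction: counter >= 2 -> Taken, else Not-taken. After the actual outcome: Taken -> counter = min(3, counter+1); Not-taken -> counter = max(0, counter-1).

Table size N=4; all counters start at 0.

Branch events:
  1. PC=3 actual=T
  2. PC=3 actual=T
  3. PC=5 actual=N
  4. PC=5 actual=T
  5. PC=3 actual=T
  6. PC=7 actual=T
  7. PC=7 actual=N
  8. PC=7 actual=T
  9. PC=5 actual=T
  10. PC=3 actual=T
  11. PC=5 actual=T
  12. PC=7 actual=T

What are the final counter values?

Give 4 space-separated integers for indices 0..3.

Ev 1: PC=3 idx=3 pred=N actual=T -> ctr[3]=1
Ev 2: PC=3 idx=3 pred=N actual=T -> ctr[3]=2
Ev 3: PC=5 idx=1 pred=N actual=N -> ctr[1]=0
Ev 4: PC=5 idx=1 pred=N actual=T -> ctr[1]=1
Ev 5: PC=3 idx=3 pred=T actual=T -> ctr[3]=3
Ev 6: PC=7 idx=3 pred=T actual=T -> ctr[3]=3
Ev 7: PC=7 idx=3 pred=T actual=N -> ctr[3]=2
Ev 8: PC=7 idx=3 pred=T actual=T -> ctr[3]=3
Ev 9: PC=5 idx=1 pred=N actual=T -> ctr[1]=2
Ev 10: PC=3 idx=3 pred=T actual=T -> ctr[3]=3
Ev 11: PC=5 idx=1 pred=T actual=T -> ctr[1]=3
Ev 12: PC=7 idx=3 pred=T actual=T -> ctr[3]=3

Answer: 0 3 0 3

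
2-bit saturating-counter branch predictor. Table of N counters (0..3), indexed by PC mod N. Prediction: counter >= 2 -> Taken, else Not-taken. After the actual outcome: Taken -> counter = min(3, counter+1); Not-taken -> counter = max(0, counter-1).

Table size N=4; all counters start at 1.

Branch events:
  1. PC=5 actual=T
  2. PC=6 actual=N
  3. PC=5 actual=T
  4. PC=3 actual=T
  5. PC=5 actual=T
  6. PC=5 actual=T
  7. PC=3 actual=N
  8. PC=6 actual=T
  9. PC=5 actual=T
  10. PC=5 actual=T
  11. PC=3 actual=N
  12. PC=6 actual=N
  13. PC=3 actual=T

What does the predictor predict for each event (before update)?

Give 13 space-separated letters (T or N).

Ev 1: PC=5 idx=1 pred=N actual=T -> ctr[1]=2
Ev 2: PC=6 idx=2 pred=N actual=N -> ctr[2]=0
Ev 3: PC=5 idx=1 pred=T actual=T -> ctr[1]=3
Ev 4: PC=3 idx=3 pred=N actual=T -> ctr[3]=2
Ev 5: PC=5 idx=1 pred=T actual=T -> ctr[1]=3
Ev 6: PC=5 idx=1 pred=T actual=T -> ctr[1]=3
Ev 7: PC=3 idx=3 pred=T actual=N -> ctr[3]=1
Ev 8: PC=6 idx=2 pred=N actual=T -> ctr[2]=1
Ev 9: PC=5 idx=1 pred=T actual=T -> ctr[1]=3
Ev 10: PC=5 idx=1 pred=T actual=T -> ctr[1]=3
Ev 11: PC=3 idx=3 pred=N actual=N -> ctr[3]=0
Ev 12: PC=6 idx=2 pred=N actual=N -> ctr[2]=0
Ev 13: PC=3 idx=3 pred=N actual=T -> ctr[3]=1

Answer: N N T N T T T N T T N N N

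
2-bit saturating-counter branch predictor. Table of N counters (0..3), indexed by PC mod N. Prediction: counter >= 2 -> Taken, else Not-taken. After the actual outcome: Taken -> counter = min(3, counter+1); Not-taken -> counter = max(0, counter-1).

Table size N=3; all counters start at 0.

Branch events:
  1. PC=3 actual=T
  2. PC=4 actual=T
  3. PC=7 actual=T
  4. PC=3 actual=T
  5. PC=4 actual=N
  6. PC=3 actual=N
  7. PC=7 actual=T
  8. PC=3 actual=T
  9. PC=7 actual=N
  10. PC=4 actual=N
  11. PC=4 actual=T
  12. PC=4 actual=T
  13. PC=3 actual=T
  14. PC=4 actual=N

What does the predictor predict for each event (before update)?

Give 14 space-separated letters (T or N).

Answer: N N N N T T N N T N N N T T

Derivation:
Ev 1: PC=3 idx=0 pred=N actual=T -> ctr[0]=1
Ev 2: PC=4 idx=1 pred=N actual=T -> ctr[1]=1
Ev 3: PC=7 idx=1 pred=N actual=T -> ctr[1]=2
Ev 4: PC=3 idx=0 pred=N actual=T -> ctr[0]=2
Ev 5: PC=4 idx=1 pred=T actual=N -> ctr[1]=1
Ev 6: PC=3 idx=0 pred=T actual=N -> ctr[0]=1
Ev 7: PC=7 idx=1 pred=N actual=T -> ctr[1]=2
Ev 8: PC=3 idx=0 pred=N actual=T -> ctr[0]=2
Ev 9: PC=7 idx=1 pred=T actual=N -> ctr[1]=1
Ev 10: PC=4 idx=1 pred=N actual=N -> ctr[1]=0
Ev 11: PC=4 idx=1 pred=N actual=T -> ctr[1]=1
Ev 12: PC=4 idx=1 pred=N actual=T -> ctr[1]=2
Ev 13: PC=3 idx=0 pred=T actual=T -> ctr[0]=3
Ev 14: PC=4 idx=1 pred=T actual=N -> ctr[1]=1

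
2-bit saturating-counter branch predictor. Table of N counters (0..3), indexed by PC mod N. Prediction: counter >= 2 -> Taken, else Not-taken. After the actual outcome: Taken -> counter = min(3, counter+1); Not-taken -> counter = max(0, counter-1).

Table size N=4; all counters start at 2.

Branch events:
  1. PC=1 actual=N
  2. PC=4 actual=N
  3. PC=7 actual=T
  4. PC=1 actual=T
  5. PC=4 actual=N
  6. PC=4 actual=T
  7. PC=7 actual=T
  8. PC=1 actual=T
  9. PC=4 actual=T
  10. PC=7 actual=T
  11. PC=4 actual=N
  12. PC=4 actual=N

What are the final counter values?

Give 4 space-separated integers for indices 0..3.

Answer: 0 3 2 3

Derivation:
Ev 1: PC=1 idx=1 pred=T actual=N -> ctr[1]=1
Ev 2: PC=4 idx=0 pred=T actual=N -> ctr[0]=1
Ev 3: PC=7 idx=3 pred=T actual=T -> ctr[3]=3
Ev 4: PC=1 idx=1 pred=N actual=T -> ctr[1]=2
Ev 5: PC=4 idx=0 pred=N actual=N -> ctr[0]=0
Ev 6: PC=4 idx=0 pred=N actual=T -> ctr[0]=1
Ev 7: PC=7 idx=3 pred=T actual=T -> ctr[3]=3
Ev 8: PC=1 idx=1 pred=T actual=T -> ctr[1]=3
Ev 9: PC=4 idx=0 pred=N actual=T -> ctr[0]=2
Ev 10: PC=7 idx=3 pred=T actual=T -> ctr[3]=3
Ev 11: PC=4 idx=0 pred=T actual=N -> ctr[0]=1
Ev 12: PC=4 idx=0 pred=N actual=N -> ctr[0]=0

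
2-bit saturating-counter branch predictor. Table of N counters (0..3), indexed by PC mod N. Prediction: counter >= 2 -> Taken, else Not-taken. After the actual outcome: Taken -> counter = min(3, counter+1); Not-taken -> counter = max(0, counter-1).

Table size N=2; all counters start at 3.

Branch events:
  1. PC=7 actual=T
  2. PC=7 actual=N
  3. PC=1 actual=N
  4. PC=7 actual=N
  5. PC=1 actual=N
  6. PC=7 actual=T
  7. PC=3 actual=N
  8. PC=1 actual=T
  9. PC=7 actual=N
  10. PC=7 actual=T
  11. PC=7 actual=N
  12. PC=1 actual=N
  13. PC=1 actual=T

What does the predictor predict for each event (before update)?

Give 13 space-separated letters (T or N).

Answer: T T T N N N N N N N N N N

Derivation:
Ev 1: PC=7 idx=1 pred=T actual=T -> ctr[1]=3
Ev 2: PC=7 idx=1 pred=T actual=N -> ctr[1]=2
Ev 3: PC=1 idx=1 pred=T actual=N -> ctr[1]=1
Ev 4: PC=7 idx=1 pred=N actual=N -> ctr[1]=0
Ev 5: PC=1 idx=1 pred=N actual=N -> ctr[1]=0
Ev 6: PC=7 idx=1 pred=N actual=T -> ctr[1]=1
Ev 7: PC=3 idx=1 pred=N actual=N -> ctr[1]=0
Ev 8: PC=1 idx=1 pred=N actual=T -> ctr[1]=1
Ev 9: PC=7 idx=1 pred=N actual=N -> ctr[1]=0
Ev 10: PC=7 idx=1 pred=N actual=T -> ctr[1]=1
Ev 11: PC=7 idx=1 pred=N actual=N -> ctr[1]=0
Ev 12: PC=1 idx=1 pred=N actual=N -> ctr[1]=0
Ev 13: PC=1 idx=1 pred=N actual=T -> ctr[1]=1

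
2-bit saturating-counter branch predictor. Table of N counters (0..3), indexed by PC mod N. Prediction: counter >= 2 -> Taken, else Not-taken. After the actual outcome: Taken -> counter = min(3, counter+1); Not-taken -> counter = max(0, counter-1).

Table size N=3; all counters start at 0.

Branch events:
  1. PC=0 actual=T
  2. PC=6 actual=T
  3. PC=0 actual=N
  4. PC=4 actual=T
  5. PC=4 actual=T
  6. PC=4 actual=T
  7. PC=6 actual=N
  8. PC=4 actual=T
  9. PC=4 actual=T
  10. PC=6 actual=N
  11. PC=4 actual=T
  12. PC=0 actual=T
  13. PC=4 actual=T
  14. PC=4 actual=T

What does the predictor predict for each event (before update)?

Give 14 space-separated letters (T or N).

Ev 1: PC=0 idx=0 pred=N actual=T -> ctr[0]=1
Ev 2: PC=6 idx=0 pred=N actual=T -> ctr[0]=2
Ev 3: PC=0 idx=0 pred=T actual=N -> ctr[0]=1
Ev 4: PC=4 idx=1 pred=N actual=T -> ctr[1]=1
Ev 5: PC=4 idx=1 pred=N actual=T -> ctr[1]=2
Ev 6: PC=4 idx=1 pred=T actual=T -> ctr[1]=3
Ev 7: PC=6 idx=0 pred=N actual=N -> ctr[0]=0
Ev 8: PC=4 idx=1 pred=T actual=T -> ctr[1]=3
Ev 9: PC=4 idx=1 pred=T actual=T -> ctr[1]=3
Ev 10: PC=6 idx=0 pred=N actual=N -> ctr[0]=0
Ev 11: PC=4 idx=1 pred=T actual=T -> ctr[1]=3
Ev 12: PC=0 idx=0 pred=N actual=T -> ctr[0]=1
Ev 13: PC=4 idx=1 pred=T actual=T -> ctr[1]=3
Ev 14: PC=4 idx=1 pred=T actual=T -> ctr[1]=3

Answer: N N T N N T N T T N T N T T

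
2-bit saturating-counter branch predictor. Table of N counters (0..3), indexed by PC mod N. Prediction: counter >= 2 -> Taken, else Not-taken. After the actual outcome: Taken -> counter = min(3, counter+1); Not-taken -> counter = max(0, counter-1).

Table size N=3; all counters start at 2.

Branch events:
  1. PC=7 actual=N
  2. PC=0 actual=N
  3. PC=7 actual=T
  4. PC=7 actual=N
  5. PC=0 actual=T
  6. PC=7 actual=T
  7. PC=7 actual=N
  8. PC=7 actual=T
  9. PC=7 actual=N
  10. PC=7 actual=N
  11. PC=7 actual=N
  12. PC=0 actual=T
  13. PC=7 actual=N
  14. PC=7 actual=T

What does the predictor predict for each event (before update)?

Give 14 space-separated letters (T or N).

Ev 1: PC=7 idx=1 pred=T actual=N -> ctr[1]=1
Ev 2: PC=0 idx=0 pred=T actual=N -> ctr[0]=1
Ev 3: PC=7 idx=1 pred=N actual=T -> ctr[1]=2
Ev 4: PC=7 idx=1 pred=T actual=N -> ctr[1]=1
Ev 5: PC=0 idx=0 pred=N actual=T -> ctr[0]=2
Ev 6: PC=7 idx=1 pred=N actual=T -> ctr[1]=2
Ev 7: PC=7 idx=1 pred=T actual=N -> ctr[1]=1
Ev 8: PC=7 idx=1 pred=N actual=T -> ctr[1]=2
Ev 9: PC=7 idx=1 pred=T actual=N -> ctr[1]=1
Ev 10: PC=7 idx=1 pred=N actual=N -> ctr[1]=0
Ev 11: PC=7 idx=1 pred=N actual=N -> ctr[1]=0
Ev 12: PC=0 idx=0 pred=T actual=T -> ctr[0]=3
Ev 13: PC=7 idx=1 pred=N actual=N -> ctr[1]=0
Ev 14: PC=7 idx=1 pred=N actual=T -> ctr[1]=1

Answer: T T N T N N T N T N N T N N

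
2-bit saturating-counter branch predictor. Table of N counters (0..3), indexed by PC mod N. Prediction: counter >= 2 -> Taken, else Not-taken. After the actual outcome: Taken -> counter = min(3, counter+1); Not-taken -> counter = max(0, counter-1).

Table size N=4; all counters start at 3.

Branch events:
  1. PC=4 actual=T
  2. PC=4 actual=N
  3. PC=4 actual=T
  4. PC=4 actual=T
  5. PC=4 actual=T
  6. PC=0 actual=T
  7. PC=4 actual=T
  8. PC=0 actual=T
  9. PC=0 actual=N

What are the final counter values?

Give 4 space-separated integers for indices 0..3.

Ev 1: PC=4 idx=0 pred=T actual=T -> ctr[0]=3
Ev 2: PC=4 idx=0 pred=T actual=N -> ctr[0]=2
Ev 3: PC=4 idx=0 pred=T actual=T -> ctr[0]=3
Ev 4: PC=4 idx=0 pred=T actual=T -> ctr[0]=3
Ev 5: PC=4 idx=0 pred=T actual=T -> ctr[0]=3
Ev 6: PC=0 idx=0 pred=T actual=T -> ctr[0]=3
Ev 7: PC=4 idx=0 pred=T actual=T -> ctr[0]=3
Ev 8: PC=0 idx=0 pred=T actual=T -> ctr[0]=3
Ev 9: PC=0 idx=0 pred=T actual=N -> ctr[0]=2

Answer: 2 3 3 3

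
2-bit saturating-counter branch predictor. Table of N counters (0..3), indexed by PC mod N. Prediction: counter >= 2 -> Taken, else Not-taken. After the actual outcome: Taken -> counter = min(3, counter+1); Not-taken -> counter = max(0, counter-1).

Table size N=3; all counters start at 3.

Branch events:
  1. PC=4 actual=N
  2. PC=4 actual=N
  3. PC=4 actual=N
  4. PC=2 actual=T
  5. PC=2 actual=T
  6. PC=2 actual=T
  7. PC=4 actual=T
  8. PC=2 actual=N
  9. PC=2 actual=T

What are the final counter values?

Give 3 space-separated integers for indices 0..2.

Ev 1: PC=4 idx=1 pred=T actual=N -> ctr[1]=2
Ev 2: PC=4 idx=1 pred=T actual=N -> ctr[1]=1
Ev 3: PC=4 idx=1 pred=N actual=N -> ctr[1]=0
Ev 4: PC=2 idx=2 pred=T actual=T -> ctr[2]=3
Ev 5: PC=2 idx=2 pred=T actual=T -> ctr[2]=3
Ev 6: PC=2 idx=2 pred=T actual=T -> ctr[2]=3
Ev 7: PC=4 idx=1 pred=N actual=T -> ctr[1]=1
Ev 8: PC=2 idx=2 pred=T actual=N -> ctr[2]=2
Ev 9: PC=2 idx=2 pred=T actual=T -> ctr[2]=3

Answer: 3 1 3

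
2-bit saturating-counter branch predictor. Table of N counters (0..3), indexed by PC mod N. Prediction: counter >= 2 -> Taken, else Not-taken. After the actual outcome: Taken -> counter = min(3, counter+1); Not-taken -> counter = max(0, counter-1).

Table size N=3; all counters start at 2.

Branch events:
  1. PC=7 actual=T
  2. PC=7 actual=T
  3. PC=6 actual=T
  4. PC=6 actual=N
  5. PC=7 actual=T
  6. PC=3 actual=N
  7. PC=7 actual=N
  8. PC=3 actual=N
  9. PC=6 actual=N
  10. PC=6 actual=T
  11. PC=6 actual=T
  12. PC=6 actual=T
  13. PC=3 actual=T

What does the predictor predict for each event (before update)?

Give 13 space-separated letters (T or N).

Answer: T T T T T T T N N N N T T

Derivation:
Ev 1: PC=7 idx=1 pred=T actual=T -> ctr[1]=3
Ev 2: PC=7 idx=1 pred=T actual=T -> ctr[1]=3
Ev 3: PC=6 idx=0 pred=T actual=T -> ctr[0]=3
Ev 4: PC=6 idx=0 pred=T actual=N -> ctr[0]=2
Ev 5: PC=7 idx=1 pred=T actual=T -> ctr[1]=3
Ev 6: PC=3 idx=0 pred=T actual=N -> ctr[0]=1
Ev 7: PC=7 idx=1 pred=T actual=N -> ctr[1]=2
Ev 8: PC=3 idx=0 pred=N actual=N -> ctr[0]=0
Ev 9: PC=6 idx=0 pred=N actual=N -> ctr[0]=0
Ev 10: PC=6 idx=0 pred=N actual=T -> ctr[0]=1
Ev 11: PC=6 idx=0 pred=N actual=T -> ctr[0]=2
Ev 12: PC=6 idx=0 pred=T actual=T -> ctr[0]=3
Ev 13: PC=3 idx=0 pred=T actual=T -> ctr[0]=3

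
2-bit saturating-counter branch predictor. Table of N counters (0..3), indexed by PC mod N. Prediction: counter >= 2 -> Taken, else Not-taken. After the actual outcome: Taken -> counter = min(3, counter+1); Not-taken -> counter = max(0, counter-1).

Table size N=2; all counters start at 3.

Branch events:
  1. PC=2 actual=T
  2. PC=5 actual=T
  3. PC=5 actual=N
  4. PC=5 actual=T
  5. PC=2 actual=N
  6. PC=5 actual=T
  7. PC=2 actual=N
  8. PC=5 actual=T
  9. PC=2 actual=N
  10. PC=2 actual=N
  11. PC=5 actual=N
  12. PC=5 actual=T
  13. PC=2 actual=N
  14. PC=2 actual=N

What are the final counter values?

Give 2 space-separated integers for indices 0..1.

Ev 1: PC=2 idx=0 pred=T actual=T -> ctr[0]=3
Ev 2: PC=5 idx=1 pred=T actual=T -> ctr[1]=3
Ev 3: PC=5 idx=1 pred=T actual=N -> ctr[1]=2
Ev 4: PC=5 idx=1 pred=T actual=T -> ctr[1]=3
Ev 5: PC=2 idx=0 pred=T actual=N -> ctr[0]=2
Ev 6: PC=5 idx=1 pred=T actual=T -> ctr[1]=3
Ev 7: PC=2 idx=0 pred=T actual=N -> ctr[0]=1
Ev 8: PC=5 idx=1 pred=T actual=T -> ctr[1]=3
Ev 9: PC=2 idx=0 pred=N actual=N -> ctr[0]=0
Ev 10: PC=2 idx=0 pred=N actual=N -> ctr[0]=0
Ev 11: PC=5 idx=1 pred=T actual=N -> ctr[1]=2
Ev 12: PC=5 idx=1 pred=T actual=T -> ctr[1]=3
Ev 13: PC=2 idx=0 pred=N actual=N -> ctr[0]=0
Ev 14: PC=2 idx=0 pred=N actual=N -> ctr[0]=0

Answer: 0 3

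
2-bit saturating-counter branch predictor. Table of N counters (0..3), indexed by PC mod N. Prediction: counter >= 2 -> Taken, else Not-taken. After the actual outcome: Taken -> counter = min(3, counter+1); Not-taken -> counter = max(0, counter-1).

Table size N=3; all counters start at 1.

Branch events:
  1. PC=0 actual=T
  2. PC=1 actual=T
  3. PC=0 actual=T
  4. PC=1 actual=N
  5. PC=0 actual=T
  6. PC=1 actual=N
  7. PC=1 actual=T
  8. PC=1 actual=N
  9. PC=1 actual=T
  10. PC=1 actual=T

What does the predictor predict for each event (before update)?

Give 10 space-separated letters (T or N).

Answer: N N T T T N N N N N

Derivation:
Ev 1: PC=0 idx=0 pred=N actual=T -> ctr[0]=2
Ev 2: PC=1 idx=1 pred=N actual=T -> ctr[1]=2
Ev 3: PC=0 idx=0 pred=T actual=T -> ctr[0]=3
Ev 4: PC=1 idx=1 pred=T actual=N -> ctr[1]=1
Ev 5: PC=0 idx=0 pred=T actual=T -> ctr[0]=3
Ev 6: PC=1 idx=1 pred=N actual=N -> ctr[1]=0
Ev 7: PC=1 idx=1 pred=N actual=T -> ctr[1]=1
Ev 8: PC=1 idx=1 pred=N actual=N -> ctr[1]=0
Ev 9: PC=1 idx=1 pred=N actual=T -> ctr[1]=1
Ev 10: PC=1 idx=1 pred=N actual=T -> ctr[1]=2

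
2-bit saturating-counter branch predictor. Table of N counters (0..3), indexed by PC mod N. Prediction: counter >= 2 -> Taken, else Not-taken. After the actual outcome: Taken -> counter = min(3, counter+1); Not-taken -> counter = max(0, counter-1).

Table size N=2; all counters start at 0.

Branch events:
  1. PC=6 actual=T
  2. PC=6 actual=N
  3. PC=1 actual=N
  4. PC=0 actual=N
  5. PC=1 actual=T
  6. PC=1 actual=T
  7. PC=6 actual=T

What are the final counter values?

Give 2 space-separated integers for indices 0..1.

Answer: 1 2

Derivation:
Ev 1: PC=6 idx=0 pred=N actual=T -> ctr[0]=1
Ev 2: PC=6 idx=0 pred=N actual=N -> ctr[0]=0
Ev 3: PC=1 idx=1 pred=N actual=N -> ctr[1]=0
Ev 4: PC=0 idx=0 pred=N actual=N -> ctr[0]=0
Ev 5: PC=1 idx=1 pred=N actual=T -> ctr[1]=1
Ev 6: PC=1 idx=1 pred=N actual=T -> ctr[1]=2
Ev 7: PC=6 idx=0 pred=N actual=T -> ctr[0]=1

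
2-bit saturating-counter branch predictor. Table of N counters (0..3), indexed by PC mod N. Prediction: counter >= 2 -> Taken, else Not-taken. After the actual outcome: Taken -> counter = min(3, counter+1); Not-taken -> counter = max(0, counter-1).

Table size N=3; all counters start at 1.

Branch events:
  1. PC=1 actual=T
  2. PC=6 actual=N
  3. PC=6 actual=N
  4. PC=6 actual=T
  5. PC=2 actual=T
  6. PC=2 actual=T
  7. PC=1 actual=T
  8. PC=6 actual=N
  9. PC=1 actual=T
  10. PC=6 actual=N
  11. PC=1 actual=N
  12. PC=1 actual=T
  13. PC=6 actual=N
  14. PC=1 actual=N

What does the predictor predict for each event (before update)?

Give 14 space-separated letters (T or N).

Answer: N N N N N T T N T N T T N T

Derivation:
Ev 1: PC=1 idx=1 pred=N actual=T -> ctr[1]=2
Ev 2: PC=6 idx=0 pred=N actual=N -> ctr[0]=0
Ev 3: PC=6 idx=0 pred=N actual=N -> ctr[0]=0
Ev 4: PC=6 idx=0 pred=N actual=T -> ctr[0]=1
Ev 5: PC=2 idx=2 pred=N actual=T -> ctr[2]=2
Ev 6: PC=2 idx=2 pred=T actual=T -> ctr[2]=3
Ev 7: PC=1 idx=1 pred=T actual=T -> ctr[1]=3
Ev 8: PC=6 idx=0 pred=N actual=N -> ctr[0]=0
Ev 9: PC=1 idx=1 pred=T actual=T -> ctr[1]=3
Ev 10: PC=6 idx=0 pred=N actual=N -> ctr[0]=0
Ev 11: PC=1 idx=1 pred=T actual=N -> ctr[1]=2
Ev 12: PC=1 idx=1 pred=T actual=T -> ctr[1]=3
Ev 13: PC=6 idx=0 pred=N actual=N -> ctr[0]=0
Ev 14: PC=1 idx=1 pred=T actual=N -> ctr[1]=2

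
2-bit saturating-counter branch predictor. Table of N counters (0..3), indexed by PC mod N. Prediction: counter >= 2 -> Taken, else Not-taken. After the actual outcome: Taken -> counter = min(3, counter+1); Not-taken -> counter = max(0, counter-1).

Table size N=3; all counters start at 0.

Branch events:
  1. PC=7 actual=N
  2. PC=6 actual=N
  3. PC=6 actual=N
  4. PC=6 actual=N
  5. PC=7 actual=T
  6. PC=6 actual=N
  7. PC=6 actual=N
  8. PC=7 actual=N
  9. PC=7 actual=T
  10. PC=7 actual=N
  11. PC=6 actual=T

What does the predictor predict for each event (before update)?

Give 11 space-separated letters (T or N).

Ev 1: PC=7 idx=1 pred=N actual=N -> ctr[1]=0
Ev 2: PC=6 idx=0 pred=N actual=N -> ctr[0]=0
Ev 3: PC=6 idx=0 pred=N actual=N -> ctr[0]=0
Ev 4: PC=6 idx=0 pred=N actual=N -> ctr[0]=0
Ev 5: PC=7 idx=1 pred=N actual=T -> ctr[1]=1
Ev 6: PC=6 idx=0 pred=N actual=N -> ctr[0]=0
Ev 7: PC=6 idx=0 pred=N actual=N -> ctr[0]=0
Ev 8: PC=7 idx=1 pred=N actual=N -> ctr[1]=0
Ev 9: PC=7 idx=1 pred=N actual=T -> ctr[1]=1
Ev 10: PC=7 idx=1 pred=N actual=N -> ctr[1]=0
Ev 11: PC=6 idx=0 pred=N actual=T -> ctr[0]=1

Answer: N N N N N N N N N N N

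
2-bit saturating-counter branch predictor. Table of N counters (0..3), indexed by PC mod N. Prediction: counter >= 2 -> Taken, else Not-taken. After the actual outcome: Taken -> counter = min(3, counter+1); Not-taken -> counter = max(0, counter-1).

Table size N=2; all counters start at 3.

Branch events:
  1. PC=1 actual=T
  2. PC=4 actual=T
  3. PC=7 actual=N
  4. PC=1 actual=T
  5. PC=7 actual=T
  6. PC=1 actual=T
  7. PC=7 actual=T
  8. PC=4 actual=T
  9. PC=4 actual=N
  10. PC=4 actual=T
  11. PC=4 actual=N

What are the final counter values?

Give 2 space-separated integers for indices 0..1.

Answer: 2 3

Derivation:
Ev 1: PC=1 idx=1 pred=T actual=T -> ctr[1]=3
Ev 2: PC=4 idx=0 pred=T actual=T -> ctr[0]=3
Ev 3: PC=7 idx=1 pred=T actual=N -> ctr[1]=2
Ev 4: PC=1 idx=1 pred=T actual=T -> ctr[1]=3
Ev 5: PC=7 idx=1 pred=T actual=T -> ctr[1]=3
Ev 6: PC=1 idx=1 pred=T actual=T -> ctr[1]=3
Ev 7: PC=7 idx=1 pred=T actual=T -> ctr[1]=3
Ev 8: PC=4 idx=0 pred=T actual=T -> ctr[0]=3
Ev 9: PC=4 idx=0 pred=T actual=N -> ctr[0]=2
Ev 10: PC=4 idx=0 pred=T actual=T -> ctr[0]=3
Ev 11: PC=4 idx=0 pred=T actual=N -> ctr[0]=2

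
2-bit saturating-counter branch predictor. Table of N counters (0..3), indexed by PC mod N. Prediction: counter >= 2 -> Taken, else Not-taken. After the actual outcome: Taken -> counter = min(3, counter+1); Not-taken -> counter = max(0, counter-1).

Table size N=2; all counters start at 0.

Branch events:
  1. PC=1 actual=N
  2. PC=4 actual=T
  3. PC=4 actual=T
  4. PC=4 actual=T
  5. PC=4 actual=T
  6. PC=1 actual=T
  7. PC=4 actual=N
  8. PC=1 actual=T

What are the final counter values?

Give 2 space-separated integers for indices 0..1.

Answer: 2 2

Derivation:
Ev 1: PC=1 idx=1 pred=N actual=N -> ctr[1]=0
Ev 2: PC=4 idx=0 pred=N actual=T -> ctr[0]=1
Ev 3: PC=4 idx=0 pred=N actual=T -> ctr[0]=2
Ev 4: PC=4 idx=0 pred=T actual=T -> ctr[0]=3
Ev 5: PC=4 idx=0 pred=T actual=T -> ctr[0]=3
Ev 6: PC=1 idx=1 pred=N actual=T -> ctr[1]=1
Ev 7: PC=4 idx=0 pred=T actual=N -> ctr[0]=2
Ev 8: PC=1 idx=1 pred=N actual=T -> ctr[1]=2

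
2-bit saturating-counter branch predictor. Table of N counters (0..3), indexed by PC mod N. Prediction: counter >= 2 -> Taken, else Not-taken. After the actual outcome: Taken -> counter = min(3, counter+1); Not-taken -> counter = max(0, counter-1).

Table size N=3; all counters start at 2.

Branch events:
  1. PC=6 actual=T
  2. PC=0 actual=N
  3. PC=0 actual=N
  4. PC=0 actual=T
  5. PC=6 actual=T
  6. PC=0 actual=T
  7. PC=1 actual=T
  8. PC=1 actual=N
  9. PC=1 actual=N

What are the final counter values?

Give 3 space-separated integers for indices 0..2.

Answer: 3 1 2

Derivation:
Ev 1: PC=6 idx=0 pred=T actual=T -> ctr[0]=3
Ev 2: PC=0 idx=0 pred=T actual=N -> ctr[0]=2
Ev 3: PC=0 idx=0 pred=T actual=N -> ctr[0]=1
Ev 4: PC=0 idx=0 pred=N actual=T -> ctr[0]=2
Ev 5: PC=6 idx=0 pred=T actual=T -> ctr[0]=3
Ev 6: PC=0 idx=0 pred=T actual=T -> ctr[0]=3
Ev 7: PC=1 idx=1 pred=T actual=T -> ctr[1]=3
Ev 8: PC=1 idx=1 pred=T actual=N -> ctr[1]=2
Ev 9: PC=1 idx=1 pred=T actual=N -> ctr[1]=1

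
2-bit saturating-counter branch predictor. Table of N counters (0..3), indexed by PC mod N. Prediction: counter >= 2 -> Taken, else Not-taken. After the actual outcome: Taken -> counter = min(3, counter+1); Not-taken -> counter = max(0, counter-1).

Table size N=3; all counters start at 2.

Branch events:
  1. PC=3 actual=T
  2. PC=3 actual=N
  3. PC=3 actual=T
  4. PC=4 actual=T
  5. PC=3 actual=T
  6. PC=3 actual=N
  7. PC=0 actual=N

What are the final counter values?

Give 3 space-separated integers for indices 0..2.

Answer: 1 3 2

Derivation:
Ev 1: PC=3 idx=0 pred=T actual=T -> ctr[0]=3
Ev 2: PC=3 idx=0 pred=T actual=N -> ctr[0]=2
Ev 3: PC=3 idx=0 pred=T actual=T -> ctr[0]=3
Ev 4: PC=4 idx=1 pred=T actual=T -> ctr[1]=3
Ev 5: PC=3 idx=0 pred=T actual=T -> ctr[0]=3
Ev 6: PC=3 idx=0 pred=T actual=N -> ctr[0]=2
Ev 7: PC=0 idx=0 pred=T actual=N -> ctr[0]=1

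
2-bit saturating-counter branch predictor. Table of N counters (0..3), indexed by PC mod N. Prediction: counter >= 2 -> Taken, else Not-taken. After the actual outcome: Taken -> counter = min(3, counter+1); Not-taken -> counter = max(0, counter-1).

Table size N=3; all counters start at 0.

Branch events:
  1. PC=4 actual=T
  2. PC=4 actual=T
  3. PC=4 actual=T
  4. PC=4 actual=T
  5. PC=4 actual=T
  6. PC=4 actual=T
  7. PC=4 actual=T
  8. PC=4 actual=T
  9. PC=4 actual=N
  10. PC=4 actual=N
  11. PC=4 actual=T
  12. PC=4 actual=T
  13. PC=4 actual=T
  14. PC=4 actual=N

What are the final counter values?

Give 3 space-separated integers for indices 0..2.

Ev 1: PC=4 idx=1 pred=N actual=T -> ctr[1]=1
Ev 2: PC=4 idx=1 pred=N actual=T -> ctr[1]=2
Ev 3: PC=4 idx=1 pred=T actual=T -> ctr[1]=3
Ev 4: PC=4 idx=1 pred=T actual=T -> ctr[1]=3
Ev 5: PC=4 idx=1 pred=T actual=T -> ctr[1]=3
Ev 6: PC=4 idx=1 pred=T actual=T -> ctr[1]=3
Ev 7: PC=4 idx=1 pred=T actual=T -> ctr[1]=3
Ev 8: PC=4 idx=1 pred=T actual=T -> ctr[1]=3
Ev 9: PC=4 idx=1 pred=T actual=N -> ctr[1]=2
Ev 10: PC=4 idx=1 pred=T actual=N -> ctr[1]=1
Ev 11: PC=4 idx=1 pred=N actual=T -> ctr[1]=2
Ev 12: PC=4 idx=1 pred=T actual=T -> ctr[1]=3
Ev 13: PC=4 idx=1 pred=T actual=T -> ctr[1]=3
Ev 14: PC=4 idx=1 pred=T actual=N -> ctr[1]=2

Answer: 0 2 0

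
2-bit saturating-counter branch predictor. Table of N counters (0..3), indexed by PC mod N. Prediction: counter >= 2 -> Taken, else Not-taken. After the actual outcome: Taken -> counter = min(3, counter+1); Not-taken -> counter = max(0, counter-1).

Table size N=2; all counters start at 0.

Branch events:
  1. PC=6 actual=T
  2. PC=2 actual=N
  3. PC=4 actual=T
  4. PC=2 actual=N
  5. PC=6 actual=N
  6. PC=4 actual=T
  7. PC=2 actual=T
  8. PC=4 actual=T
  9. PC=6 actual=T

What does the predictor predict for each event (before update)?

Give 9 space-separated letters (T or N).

Answer: N N N N N N N T T

Derivation:
Ev 1: PC=6 idx=0 pred=N actual=T -> ctr[0]=1
Ev 2: PC=2 idx=0 pred=N actual=N -> ctr[0]=0
Ev 3: PC=4 idx=0 pred=N actual=T -> ctr[0]=1
Ev 4: PC=2 idx=0 pred=N actual=N -> ctr[0]=0
Ev 5: PC=6 idx=0 pred=N actual=N -> ctr[0]=0
Ev 6: PC=4 idx=0 pred=N actual=T -> ctr[0]=1
Ev 7: PC=2 idx=0 pred=N actual=T -> ctr[0]=2
Ev 8: PC=4 idx=0 pred=T actual=T -> ctr[0]=3
Ev 9: PC=6 idx=0 pred=T actual=T -> ctr[0]=3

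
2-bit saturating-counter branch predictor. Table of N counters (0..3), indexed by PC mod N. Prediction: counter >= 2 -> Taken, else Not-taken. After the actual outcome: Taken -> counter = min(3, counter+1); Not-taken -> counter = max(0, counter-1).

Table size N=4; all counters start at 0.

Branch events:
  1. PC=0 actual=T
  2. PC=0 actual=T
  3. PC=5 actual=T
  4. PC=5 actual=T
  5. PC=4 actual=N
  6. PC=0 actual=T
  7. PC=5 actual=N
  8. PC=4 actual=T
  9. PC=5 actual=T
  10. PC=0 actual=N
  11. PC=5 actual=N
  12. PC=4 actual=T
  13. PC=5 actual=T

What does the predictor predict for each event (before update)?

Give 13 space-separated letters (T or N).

Ev 1: PC=0 idx=0 pred=N actual=T -> ctr[0]=1
Ev 2: PC=0 idx=0 pred=N actual=T -> ctr[0]=2
Ev 3: PC=5 idx=1 pred=N actual=T -> ctr[1]=1
Ev 4: PC=5 idx=1 pred=N actual=T -> ctr[1]=2
Ev 5: PC=4 idx=0 pred=T actual=N -> ctr[0]=1
Ev 6: PC=0 idx=0 pred=N actual=T -> ctr[0]=2
Ev 7: PC=5 idx=1 pred=T actual=N -> ctr[1]=1
Ev 8: PC=4 idx=0 pred=T actual=T -> ctr[0]=3
Ev 9: PC=5 idx=1 pred=N actual=T -> ctr[1]=2
Ev 10: PC=0 idx=0 pred=T actual=N -> ctr[0]=2
Ev 11: PC=5 idx=1 pred=T actual=N -> ctr[1]=1
Ev 12: PC=4 idx=0 pred=T actual=T -> ctr[0]=3
Ev 13: PC=5 idx=1 pred=N actual=T -> ctr[1]=2

Answer: N N N N T N T T N T T T N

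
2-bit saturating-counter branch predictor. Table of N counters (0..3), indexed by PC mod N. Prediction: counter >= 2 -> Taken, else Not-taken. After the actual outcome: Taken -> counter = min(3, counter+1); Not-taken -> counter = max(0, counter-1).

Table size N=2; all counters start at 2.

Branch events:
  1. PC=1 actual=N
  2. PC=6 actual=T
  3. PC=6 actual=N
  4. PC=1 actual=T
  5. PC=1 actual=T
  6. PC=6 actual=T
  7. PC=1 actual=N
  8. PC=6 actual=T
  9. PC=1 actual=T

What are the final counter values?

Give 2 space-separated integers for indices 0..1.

Ev 1: PC=1 idx=1 pred=T actual=N -> ctr[1]=1
Ev 2: PC=6 idx=0 pred=T actual=T -> ctr[0]=3
Ev 3: PC=6 idx=0 pred=T actual=N -> ctr[0]=2
Ev 4: PC=1 idx=1 pred=N actual=T -> ctr[1]=2
Ev 5: PC=1 idx=1 pred=T actual=T -> ctr[1]=3
Ev 6: PC=6 idx=0 pred=T actual=T -> ctr[0]=3
Ev 7: PC=1 idx=1 pred=T actual=N -> ctr[1]=2
Ev 8: PC=6 idx=0 pred=T actual=T -> ctr[0]=3
Ev 9: PC=1 idx=1 pred=T actual=T -> ctr[1]=3

Answer: 3 3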